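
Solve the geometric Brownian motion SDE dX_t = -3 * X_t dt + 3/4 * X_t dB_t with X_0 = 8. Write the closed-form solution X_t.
X_t = 8 * exp((-105/32) * t + (3/4) * B_t)

For GBM dX = mu X dt + sigma X dB with X_0 = x_0, apply Itô to Y = log X: dY = (mu - sigma^2/2) dt + sigma dB, so Y_t = log(x_0) + (mu - sigma^2/2) t + sigma B_t and hence X_t = x_0 * exp((mu - sigma^2/2) t + sigma B_t).
With mu = -3, sigma = 3/4, x_0 = 8, this gives:
  X_t = 8 * exp((-105/32) * t + (3/4) * B_t).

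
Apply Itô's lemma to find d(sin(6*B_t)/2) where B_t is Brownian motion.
d(sin(6*B_t)/2) = (-9*sin(6*B_t)) dt + (3*cos(6*B_t)) dB_t

Itô's formula for f(B_t) gives d f(B_t) = f'(B_t) dB_t + (1/2) f''(B_t) dt. Compute derivatives of f(x) = sin(6*x)/2:
  f'(x)  = 3*cos(6*x)
  f''(x) = -18*sin(6*x)
Substitute x = B_t and multiply the f'' term by 1/2:
  drift     = (1/2) * (-18*sin(6*x)) evaluated at B_t = -9*sin(6*B_t)
  diffusion = (3*cos(6*x)) evaluated at B_t = 3*cos(6*B_t)
Therefore d(sin(6*B_t)/2) = (-9*sin(6*B_t)) dt + (3*cos(6*B_t)) dB_t.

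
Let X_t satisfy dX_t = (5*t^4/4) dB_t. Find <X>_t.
<X>_t = 25*t^9/144

For an Itô process dX_t = a(t) dt + b(t) dB_t, the quadratic variation is <X>_t = int_0^t b(s)^2 ds (the drift term does not contribute). Here b(s) = 5*s^4/4, so
  b(s)^2 = 25*s^8/16.
Integrating from 0 to t:
  <X>_t = int_0^t (25*s^8/16) ds = 25*t^9/144.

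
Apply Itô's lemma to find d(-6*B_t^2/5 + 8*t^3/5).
d(-6*B_t^2/5 + 8*t^3/5) = (24*t^2/5 - 6/5) dt + (-12*B_t/5) dB_t

Itô's formula for f(t, x): d f(t, B_t) = (f_t + (1/2) f_xx) dt + f_x dB_t. Compute partials of f(t, x) = 8*t^3/5 - 6*x^2/5:
  f_t(t,x)  = 24*t^2/5
  f_x(t,x)  = -12*x/5
  f_xx(t,x) = -12/5
Assemble drift = f_t + (1/2) f_xx = 24*t^2/5 - 6/5 and diffusion = f_x = -12*x/5. Substituting x = B_t:
  d(-6*B_t^2/5 + 8*t^3/5) = (24*t^2/5 - 6/5) dt + (-12*B_t/5) dB_t.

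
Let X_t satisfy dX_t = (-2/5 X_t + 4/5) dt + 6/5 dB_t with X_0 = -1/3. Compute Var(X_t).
Var(X_t) = 9/5 - 9*exp(-4*t/5)/5

The variance V(t) = Var(X_t) satisfies V'(t) = 2 a V(t) + c^2 with V(0) = 0 (drift coefficient is linear in X, diffusion is constant). With a = -2/5, c = 6/5, the solution is
  V(t) = (c^2 / (2 a)) * (exp(2 a t) - 1)
       = ((6/5)^2 / (2*(-2/5))) * (exp((-4/5) t) - 1)
       = 9/5 - 9*exp(-4*t/5)/5.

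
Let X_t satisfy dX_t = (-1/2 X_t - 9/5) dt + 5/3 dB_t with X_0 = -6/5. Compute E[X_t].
E[X_t] = -18/5 + 12*exp(-t/2)/5

Taking expectations and using E[dB_t] = 0, the mean m(t) = E[X_t] satisfies the ODE m'(t) = a m(t) + b with m(0) = x_0. With a = -1/2, b = -9/5, x_0 = -6/5, the solution is
  m(t) = x_0 * exp(a t) + (b/a) * (exp(a t) - 1)
       = (-6/5) * exp((-1/2) t) + ((-9/5)/(-1/2)) * (exp((-1/2) t) - 1)
       = -18/5 + 12*exp(-t/2)/5.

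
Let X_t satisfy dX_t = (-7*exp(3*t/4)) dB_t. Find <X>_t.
<X>_t = 98*exp(3*t/2)/3 - 98/3

For an Itô process dX_t = a(t) dt + b(t) dB_t, the quadratic variation is <X>_t = int_0^t b(s)^2 ds (the drift term does not contribute). Here b(s) = -7*exp(3*s/4), so
  b(s)^2 = 49*exp(3*s/2).
Integrating from 0 to t:
  <X>_t = int_0^t (49*exp(3*s/2)) ds = 98*exp(3*t/2)/3 - 98/3.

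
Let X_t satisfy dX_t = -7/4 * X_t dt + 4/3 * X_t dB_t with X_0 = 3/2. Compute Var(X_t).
Var(X_t) = (9*exp(16*t/9) - 9)*exp(-7*t/2)/4

For GBM dX = mu X dt + sigma X dB with X_0 = x_0, apply Itô to Y = log X: dY = (mu - sigma^2/2) dt + sigma dB, so Y_t = log(x_0) + (mu - sigma^2/2) t + sigma B_t and hence X_t = x_0 * exp((mu - sigma^2/2) t + sigma B_t).
With mu = -7/4, sigma = 4/3, x_0 = 3/2, this gives:
  X_t = 3/2 * exp((-95/36) * t + (4/3) * B_t).
Since sigma*B_t ~ Normal(0, sigma^2 t), E[exp(sigma*B_t)] = exp(sigma^2 t / 2); so E[X_t] = x_0 * exp((mu - sigma^2/2) t) * exp(sigma^2 t / 2) = x_0 * exp(mu t) = 3*exp(-7*t/4)/2.
Var(X_t) = E[X_t^2] - (E[X_t])^2 = x_0^2 * exp(2 mu t) * (exp(sigma^2 t) - 1) = (9*exp(16*t/9) - 9)*exp(-7*t/2)/4.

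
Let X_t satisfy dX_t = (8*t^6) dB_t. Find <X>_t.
<X>_t = 64*t^13/13

For an Itô process dX_t = a(t) dt + b(t) dB_t, the quadratic variation is <X>_t = int_0^t b(s)^2 ds (the drift term does not contribute). Here b(s) = 8*s^6, so
  b(s)^2 = 64*s^12.
Integrating from 0 to t:
  <X>_t = int_0^t (64*s^12) ds = 64*t^13/13.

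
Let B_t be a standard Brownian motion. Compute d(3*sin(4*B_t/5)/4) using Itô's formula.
d(3*sin(4*B_t/5)/4) = (-6*sin(4*B_t/5)/25) dt + (3*cos(4*B_t/5)/5) dB_t

Itô's formula for f(B_t) gives d f(B_t) = f'(B_t) dB_t + (1/2) f''(B_t) dt. Compute derivatives of f(x) = 3*sin(4*x/5)/4:
  f'(x)  = 3*cos(4*x/5)/5
  f''(x) = -12*sin(4*x/5)/25
Substitute x = B_t and multiply the f'' term by 1/2:
  drift     = (1/2) * (-12*sin(4*x/5)/25) evaluated at B_t = -6*sin(4*B_t/5)/25
  diffusion = (3*cos(4*x/5)/5) evaluated at B_t = 3*cos(4*B_t/5)/5
Therefore d(3*sin(4*B_t/5)/4) = (-6*sin(4*B_t/5)/25) dt + (3*cos(4*B_t/5)/5) dB_t.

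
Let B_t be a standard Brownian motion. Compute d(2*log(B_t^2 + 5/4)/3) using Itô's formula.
d(2*log(B_t^2 + 5/4)/3) = (8*(5 - 4*B_t^2)/(3*(4*B_t^2 + 5)^2)) dt + (16*B_t/(3*(4*B_t^2 + 5))) dB_t

Itô's formula for f(B_t) gives d f(B_t) = f'(B_t) dB_t + (1/2) f''(B_t) dt. Compute derivatives of f(x) = 2*log(x^2 + 5/4)/3:
  f'(x)  = 16*x/(3*(4*x^2 + 5))
  f''(x) = 16*(5 - 4*x^2)/(3*(4*x^2 + 5)^2)
Substitute x = B_t and multiply the f'' term by 1/2:
  drift     = (1/2) * (16*(5 - 4*x^2)/(3*(4*x^2 + 5)^2)) evaluated at B_t = 8*(5 - 4*B_t^2)/(3*(4*B_t^2 + 5)^2)
  diffusion = (16*x/(3*(4*x^2 + 5))) evaluated at B_t = 16*B_t/(3*(4*B_t^2 + 5))
Therefore d(2*log(B_t^2 + 5/4)/3) = (8*(5 - 4*B_t^2)/(3*(4*B_t^2 + 5)^2)) dt + (16*B_t/(3*(4*B_t^2 + 5))) dB_t.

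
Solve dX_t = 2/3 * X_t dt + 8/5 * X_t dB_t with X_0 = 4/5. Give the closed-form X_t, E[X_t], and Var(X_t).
X_t = 4/5 * exp((-46/75) t + (8/5) B_t); E[X_t] = 4*exp(2*t/3)/5; Var(X_t) = 16*(exp(64*t/25) - 1)*exp(4*t/3)/25

For GBM dX = mu X dt + sigma X dB with X_0 = x_0, apply Itô to Y = log X: dY = (mu - sigma^2/2) dt + sigma dB, so Y_t = log(x_0) + (mu - sigma^2/2) t + sigma B_t and hence X_t = x_0 * exp((mu - sigma^2/2) t + sigma B_t).
With mu = 2/3, sigma = 8/5, x_0 = 4/5, this gives:
  X_t = 4/5 * exp((-46/75) * t + (8/5) * B_t).
Since sigma*B_t ~ Normal(0, sigma^2 t), E[exp(sigma*B_t)] = exp(sigma^2 t / 2); so E[X_t] = x_0 * exp((mu - sigma^2/2) t) * exp(sigma^2 t / 2) = x_0 * exp(mu t) = 4*exp(2*t/3)/5.
Var(X_t) = E[X_t^2] - (E[X_t])^2 = x_0^2 * exp(2 mu t) * (exp(sigma^2 t) - 1) = 16*(exp(64*t/25) - 1)*exp(4*t/3)/25.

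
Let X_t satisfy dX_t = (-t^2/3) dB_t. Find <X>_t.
<X>_t = t^5/45

For an Itô process dX_t = a(t) dt + b(t) dB_t, the quadratic variation is <X>_t = int_0^t b(s)^2 ds (the drift term does not contribute). Here b(s) = -s^2/3, so
  b(s)^2 = s^4/9.
Integrating from 0 to t:
  <X>_t = int_0^t (s^4/9) ds = t^5/45.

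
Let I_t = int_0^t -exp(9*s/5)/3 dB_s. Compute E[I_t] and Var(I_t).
E[I_t] = 0; Var(I_t) = 5*exp(18*t/5)/162 - 5/162

The Itô integral of a deterministic integrand f(s) has mean 0 because each increment f(s) * (B_{s+ds} - B_s) has mean 0. By the Itô isometry:
  Var( int_0^t f(s) dB_s ) = E[ (int_0^t f(s) dB_s)^2 ] = int_0^t f(s)^2 ds.
Here f(s) = -exp(9*s/5)/3, so f(s)^2 = exp(18*s/5)/9. Integrate:
  int_0^t (exp(18*s/5)/9) ds = 5*exp(18*t/5)/162 - 5/162.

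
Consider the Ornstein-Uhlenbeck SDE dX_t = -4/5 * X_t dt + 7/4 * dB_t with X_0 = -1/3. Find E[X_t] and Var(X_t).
E[X_t] = -exp(-4*t/5)/3; Var(X_t) = 245/128 - 245*exp(-8*t/5)/128

The OU SDE dX = -theta X dt + sigma dB admits the integrating factor exp(theta t): d(exp(theta t) X_t) = sigma exp(theta t) dB_t. Integrating from 0 to t:
  X_t = x_0 * exp(-theta t) + sigma * int_0^t exp(-theta (t-s)) dB_s.
The Itô integral has mean 0 and (by the Itô isometry) variance sigma^2 * int_0^t exp(-2 theta (t - s)) ds = sigma^2 * (1 - exp(-2 theta t)) / (2 theta).
With theta = 4/5, sigma = 7/4, x_0 = -1/3:
  E[X_t] = -1/3 * exp(-4/5 t) = -exp(-4*t/5)/3
  Var(X_t) = (7/4)^2 * (1 - exp(-2*4/5 t)) / (2 * 4/5) = 245/128 - 245*exp(-8*t/5)/128.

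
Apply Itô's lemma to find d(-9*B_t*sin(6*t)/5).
d(-9*B_t*sin(6*t)/5) = (-54*B_t*cos(6*t)/5) dt + (-9*sin(6*t)/5) dB_t

Itô's formula for f(t, x): d f(t, B_t) = (f_t + (1/2) f_xx) dt + f_x dB_t. Compute partials of f(t, x) = -9*x*sin(6*t)/5:
  f_t(t,x)  = -54*x*cos(6*t)/5
  f_x(t,x)  = -9*sin(6*t)/5
  f_xx(t,x) = 0
Assemble drift = f_t + (1/2) f_xx = -54*x*cos(6*t)/5 and diffusion = f_x = -9*sin(6*t)/5. Substituting x = B_t:
  d(-9*B_t*sin(6*t)/5) = (-54*B_t*cos(6*t)/5) dt + (-9*sin(6*t)/5) dB_t.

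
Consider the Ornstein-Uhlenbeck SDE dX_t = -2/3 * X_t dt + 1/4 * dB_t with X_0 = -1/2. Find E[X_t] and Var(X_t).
E[X_t] = -exp(-2*t/3)/2; Var(X_t) = 3/64 - 3*exp(-4*t/3)/64

The OU SDE dX = -theta X dt + sigma dB admits the integrating factor exp(theta t): d(exp(theta t) X_t) = sigma exp(theta t) dB_t. Integrating from 0 to t:
  X_t = x_0 * exp(-theta t) + sigma * int_0^t exp(-theta (t-s)) dB_s.
The Itô integral has mean 0 and (by the Itô isometry) variance sigma^2 * int_0^t exp(-2 theta (t - s)) ds = sigma^2 * (1 - exp(-2 theta t)) / (2 theta).
With theta = 2/3, sigma = 1/4, x_0 = -1/2:
  E[X_t] = -1/2 * exp(-2/3 t) = -exp(-2*t/3)/2
  Var(X_t) = (1/4)^2 * (1 - exp(-2*2/3 t)) / (2 * 2/3) = 3/64 - 3*exp(-4*t/3)/64.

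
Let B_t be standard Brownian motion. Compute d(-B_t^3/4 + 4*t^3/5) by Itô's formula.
d(-B_t^3/4 + 4*t^3/5) = (-3*B_t/4 + 12*t^2/5) dt + (-3*B_t^2/4) dB_t

Itô's formula for f(t, x): d f(t, B_t) = (f_t + (1/2) f_xx) dt + f_x dB_t. Compute partials of f(t, x) = 4*t^3/5 - x^3/4:
  f_t(t,x)  = 12*t^2/5
  f_x(t,x)  = -3*x^2/4
  f_xx(t,x) = -3*x/2
Assemble drift = f_t + (1/2) f_xx = 12*t^2/5 - 3*x/4 and diffusion = f_x = -3*x^2/4. Substituting x = B_t:
  d(-B_t^3/4 + 4*t^3/5) = (-3*B_t/4 + 12*t^2/5) dt + (-3*B_t^2/4) dB_t.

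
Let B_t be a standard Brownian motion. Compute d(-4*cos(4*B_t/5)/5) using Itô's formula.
d(-4*cos(4*B_t/5)/5) = (32*cos(4*B_t/5)/125) dt + (16*sin(4*B_t/5)/25) dB_t

Itô's formula for f(B_t) gives d f(B_t) = f'(B_t) dB_t + (1/2) f''(B_t) dt. Compute derivatives of f(x) = -4*cos(4*x/5)/5:
  f'(x)  = 16*sin(4*x/5)/25
  f''(x) = 64*cos(4*x/5)/125
Substitute x = B_t and multiply the f'' term by 1/2:
  drift     = (1/2) * (64*cos(4*x/5)/125) evaluated at B_t = 32*cos(4*B_t/5)/125
  diffusion = (16*sin(4*x/5)/25) evaluated at B_t = 16*sin(4*B_t/5)/25
Therefore d(-4*cos(4*B_t/5)/5) = (32*cos(4*B_t/5)/125) dt + (16*sin(4*B_t/5)/25) dB_t.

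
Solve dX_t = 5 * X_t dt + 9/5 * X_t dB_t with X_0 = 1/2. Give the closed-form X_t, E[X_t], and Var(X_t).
X_t = 1/2 * exp((169/50) t + (9/5) B_t); E[X_t] = exp(5*t)/2; Var(X_t) = (exp(81*t/25) - 1)*exp(10*t)/4

For GBM dX = mu X dt + sigma X dB with X_0 = x_0, apply Itô to Y = log X: dY = (mu - sigma^2/2) dt + sigma dB, so Y_t = log(x_0) + (mu - sigma^2/2) t + sigma B_t and hence X_t = x_0 * exp((mu - sigma^2/2) t + sigma B_t).
With mu = 5, sigma = 9/5, x_0 = 1/2, this gives:
  X_t = 1/2 * exp((169/50) * t + (9/5) * B_t).
Since sigma*B_t ~ Normal(0, sigma^2 t), E[exp(sigma*B_t)] = exp(sigma^2 t / 2); so E[X_t] = x_0 * exp((mu - sigma^2/2) t) * exp(sigma^2 t / 2) = x_0 * exp(mu t) = exp(5*t)/2.
Var(X_t) = E[X_t^2] - (E[X_t])^2 = x_0^2 * exp(2 mu t) * (exp(sigma^2 t) - 1) = (exp(81*t/25) - 1)*exp(10*t)/4.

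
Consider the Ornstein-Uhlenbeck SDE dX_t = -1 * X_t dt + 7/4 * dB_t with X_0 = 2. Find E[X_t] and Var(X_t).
E[X_t] = 2*exp(-t); Var(X_t) = 49/32 - 49*exp(-2*t)/32

The OU SDE dX = -theta X dt + sigma dB admits the integrating factor exp(theta t): d(exp(theta t) X_t) = sigma exp(theta t) dB_t. Integrating from 0 to t:
  X_t = x_0 * exp(-theta t) + sigma * int_0^t exp(-theta (t-s)) dB_s.
The Itô integral has mean 0 and (by the Itô isometry) variance sigma^2 * int_0^t exp(-2 theta (t - s)) ds = sigma^2 * (1 - exp(-2 theta t)) / (2 theta).
With theta = 1, sigma = 7/4, x_0 = 2:
  E[X_t] = 2 * exp(-1 t) = 2*exp(-t)
  Var(X_t) = (7/4)^2 * (1 - exp(-2*1 t)) / (2 * 1) = 49/32 - 49*exp(-2*t)/32.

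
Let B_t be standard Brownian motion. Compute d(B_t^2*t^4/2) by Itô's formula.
d(B_t^2*t^4/2) = (t^3*(4*B_t^2 + t)/2) dt + (B_t*t^4) dB_t

Itô's formula for f(t, x): d f(t, B_t) = (f_t + (1/2) f_xx) dt + f_x dB_t. Compute partials of f(t, x) = t^4*x^2/2:
  f_t(t,x)  = 2*t^3*x^2
  f_x(t,x)  = t^4*x
  f_xx(t,x) = t^4
Assemble drift = f_t + (1/2) f_xx = t^3*(t + 4*x^2)/2 and diffusion = f_x = t^4*x. Substituting x = B_t:
  d(B_t^2*t^4/2) = (t^3*(4*B_t^2 + t)/2) dt + (B_t*t^4) dB_t.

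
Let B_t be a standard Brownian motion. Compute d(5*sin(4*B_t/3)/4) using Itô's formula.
d(5*sin(4*B_t/3)/4) = (-10*sin(4*B_t/3)/9) dt + (5*cos(4*B_t/3)/3) dB_t

Itô's formula for f(B_t) gives d f(B_t) = f'(B_t) dB_t + (1/2) f''(B_t) dt. Compute derivatives of f(x) = 5*sin(4*x/3)/4:
  f'(x)  = 5*cos(4*x/3)/3
  f''(x) = -20*sin(4*x/3)/9
Substitute x = B_t and multiply the f'' term by 1/2:
  drift     = (1/2) * (-20*sin(4*x/3)/9) evaluated at B_t = -10*sin(4*B_t/3)/9
  diffusion = (5*cos(4*x/3)/3) evaluated at B_t = 5*cos(4*B_t/3)/3
Therefore d(5*sin(4*B_t/3)/4) = (-10*sin(4*B_t/3)/9) dt + (5*cos(4*B_t/3)/3) dB_t.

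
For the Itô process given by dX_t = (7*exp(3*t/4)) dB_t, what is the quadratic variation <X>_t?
<X>_t = 98*exp(3*t/2)/3 - 98/3

For an Itô process dX_t = a(t) dt + b(t) dB_t, the quadratic variation is <X>_t = int_0^t b(s)^2 ds (the drift term does not contribute). Here b(s) = 7*exp(3*s/4), so
  b(s)^2 = 49*exp(3*s/2).
Integrating from 0 to t:
  <X>_t = int_0^t (49*exp(3*s/2)) ds = 98*exp(3*t/2)/3 - 98/3.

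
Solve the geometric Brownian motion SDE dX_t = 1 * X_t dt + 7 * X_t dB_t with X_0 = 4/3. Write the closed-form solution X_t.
X_t = 4/3 * exp((-47/2) * t + (7) * B_t)

For GBM dX = mu X dt + sigma X dB with X_0 = x_0, apply Itô to Y = log X: dY = (mu - sigma^2/2) dt + sigma dB, so Y_t = log(x_0) + (mu - sigma^2/2) t + sigma B_t and hence X_t = x_0 * exp((mu - sigma^2/2) t + sigma B_t).
With mu = 1, sigma = 7, x_0 = 4/3, this gives:
  X_t = 4/3 * exp((-47/2) * t + (7) * B_t).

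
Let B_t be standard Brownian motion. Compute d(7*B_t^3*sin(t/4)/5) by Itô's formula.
d(7*B_t^3*sin(t/4)/5) = (7*B_t*(B_t^2*cos(t/4) + 12*sin(t/4))/20) dt + (21*B_t^2*sin(t/4)/5) dB_t

Itô's formula for f(t, x): d f(t, B_t) = (f_t + (1/2) f_xx) dt + f_x dB_t. Compute partials of f(t, x) = 7*x^3*sin(t/4)/5:
  f_t(t,x)  = 7*x^3*cos(t/4)/20
  f_x(t,x)  = 21*x^2*sin(t/4)/5
  f_xx(t,x) = 42*x*sin(t/4)/5
Assemble drift = f_t + (1/2) f_xx = 7*x*(x^2*cos(t/4) + 12*sin(t/4))/20 and diffusion = f_x = 21*x^2*sin(t/4)/5. Substituting x = B_t:
  d(7*B_t^3*sin(t/4)/5) = (7*B_t*(B_t^2*cos(t/4) + 12*sin(t/4))/20) dt + (21*B_t^2*sin(t/4)/5) dB_t.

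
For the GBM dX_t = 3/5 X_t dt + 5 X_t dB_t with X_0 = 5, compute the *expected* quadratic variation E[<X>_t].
E[<X>_t] = 3125*exp(131*t/5)/131 - 3125/131

<X>_t = int_0^t (5 * X_s)^2 ds. Taking expectation inside the integral: E[<X>_t] = 5^2 * int_0^t E[X_s^2] ds. For GBM, E[X_s^2] = x_0^2 * exp((2 mu + sigma^2) s). Integrating:
  E[<X>_t] = 5^2 * 5^2 * (exp((2*(3/5) + 5^2) t) - 1) / (2*(3/5) + 5^2)
           = 5^2 * 5^2 * (exp((131/5) t) - 1) / (131/5) = 3125*exp(131*t/5)/131 - 3125/131.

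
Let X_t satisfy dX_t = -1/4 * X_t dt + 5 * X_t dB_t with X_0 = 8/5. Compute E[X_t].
E[X_t] = 8*exp(-t/4)/5

For GBM dX = mu X dt + sigma X dB with X_0 = x_0, apply Itô to Y = log X: dY = (mu - sigma^2/2) dt + sigma dB, so Y_t = log(x_0) + (mu - sigma^2/2) t + sigma B_t and hence X_t = x_0 * exp((mu - sigma^2/2) t + sigma B_t).
With mu = -1/4, sigma = 5, x_0 = 8/5, this gives:
  X_t = 8/5 * exp((-51/4) * t + (5) * B_t).
Since sigma*B_t ~ Normal(0, sigma^2 t), E[exp(sigma*B_t)] = exp(sigma^2 t / 2); so E[X_t] = x_0 * exp((mu - sigma^2/2) t) * exp(sigma^2 t / 2) = x_0 * exp(mu t) = 8*exp(-t/4)/5.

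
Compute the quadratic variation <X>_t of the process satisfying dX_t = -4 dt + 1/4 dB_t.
<X>_t = t/16

For an Itô process dX_t = a(t) dt + b(t) dB_t, the quadratic variation is <X>_t = int_0^t b(s)^2 ds (the drift term does not contribute). Here b(s) = 1/4, so
  b(s)^2 = 1/16.
Integrating from 0 to t:
  <X>_t = int_0^t (1/16) ds = t/16.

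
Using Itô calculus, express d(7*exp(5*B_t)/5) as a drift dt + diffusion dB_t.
d(7*exp(5*B_t)/5) = (35*exp(5*B_t)/2) dt + (7*exp(5*B_t)) dB_t

Itô's formula for f(B_t) gives d f(B_t) = f'(B_t) dB_t + (1/2) f''(B_t) dt. Compute derivatives of f(x) = 7*exp(5*x)/5:
  f'(x)  = 7*exp(5*x)
  f''(x) = 35*exp(5*x)
Substitute x = B_t and multiply the f'' term by 1/2:
  drift     = (1/2) * (35*exp(5*x)) evaluated at B_t = 35*exp(5*B_t)/2
  diffusion = (7*exp(5*x)) evaluated at B_t = 7*exp(5*B_t)
Therefore d(7*exp(5*B_t)/5) = (35*exp(5*B_t)/2) dt + (7*exp(5*B_t)) dB_t.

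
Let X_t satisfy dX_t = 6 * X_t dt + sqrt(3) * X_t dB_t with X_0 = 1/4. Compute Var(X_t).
Var(X_t) = (exp(3*t) - 1)*exp(12*t)/16

For GBM dX = mu X dt + sigma X dB with X_0 = x_0, apply Itô to Y = log X: dY = (mu - sigma^2/2) dt + sigma dB, so Y_t = log(x_0) + (mu - sigma^2/2) t + sigma B_t and hence X_t = x_0 * exp((mu - sigma^2/2) t + sigma B_t).
With mu = 6, sigma = sqrt(3), x_0 = 1/4, this gives:
  X_t = 1/4 * exp((9/2) * t + (sqrt(3)) * B_t).
Since sigma*B_t ~ Normal(0, sigma^2 t), E[exp(sigma*B_t)] = exp(sigma^2 t / 2); so E[X_t] = x_0 * exp((mu - sigma^2/2) t) * exp(sigma^2 t / 2) = x_0 * exp(mu t) = exp(6*t)/4.
Var(X_t) = E[X_t^2] - (E[X_t])^2 = x_0^2 * exp(2 mu t) * (exp(sigma^2 t) - 1) = (exp(3*t) - 1)*exp(12*t)/16.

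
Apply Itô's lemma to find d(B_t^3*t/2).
d(B_t^3*t/2) = (B_t*(B_t^2 + 3*t)/2) dt + (3*B_t^2*t/2) dB_t

Itô's formula for f(t, x): d f(t, B_t) = (f_t + (1/2) f_xx) dt + f_x dB_t. Compute partials of f(t, x) = t*x^3/2:
  f_t(t,x)  = x^3/2
  f_x(t,x)  = 3*t*x^2/2
  f_xx(t,x) = 3*t*x
Assemble drift = f_t + (1/2) f_xx = x*(3*t + x^2)/2 and diffusion = f_x = 3*t*x^2/2. Substituting x = B_t:
  d(B_t^3*t/2) = (B_t*(B_t^2 + 3*t)/2) dt + (3*B_t^2*t/2) dB_t.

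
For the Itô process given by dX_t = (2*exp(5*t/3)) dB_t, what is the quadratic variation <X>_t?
<X>_t = 6*exp(10*t/3)/5 - 6/5

For an Itô process dX_t = a(t) dt + b(t) dB_t, the quadratic variation is <X>_t = int_0^t b(s)^2 ds (the drift term does not contribute). Here b(s) = 2*exp(5*s/3), so
  b(s)^2 = 4*exp(10*s/3).
Integrating from 0 to t:
  <X>_t = int_0^t (4*exp(10*s/3)) ds = 6*exp(10*t/3)/5 - 6/5.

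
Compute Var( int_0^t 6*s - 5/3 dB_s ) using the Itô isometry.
Var = t*(108*t^2 - 90*t + 25)/9

The Itô integral of a deterministic integrand f(s) has mean 0 because each increment f(s) * (B_{s+ds} - B_s) has mean 0. By the Itô isometry:
  Var( int_0^t f(s) dB_s ) = E[ (int_0^t f(s) dB_s)^2 ] = int_0^t f(s)^2 ds.
Here f(s) = 6*s - 5/3, so f(s)^2 = (18*s - 5)^2/9. Integrate:
  int_0^t ((18*s - 5)^2/9) ds = t*(108*t^2 - 90*t + 25)/9.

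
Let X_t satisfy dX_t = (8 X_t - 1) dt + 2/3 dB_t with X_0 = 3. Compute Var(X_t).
Var(X_t) = exp(16*t)/36 - 1/36

The variance V(t) = Var(X_t) satisfies V'(t) = 2 a V(t) + c^2 with V(0) = 0 (drift coefficient is linear in X, diffusion is constant). With a = 8, c = 2/3, the solution is
  V(t) = (c^2 / (2 a)) * (exp(2 a t) - 1)
       = ((2/3)^2 / (2*8)) * (exp(16 t) - 1)
       = exp(16*t)/36 - 1/36.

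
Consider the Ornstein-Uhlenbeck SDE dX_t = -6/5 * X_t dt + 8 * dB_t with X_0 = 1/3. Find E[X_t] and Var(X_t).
E[X_t] = exp(-6*t/5)/3; Var(X_t) = 80/3 - 80*exp(-12*t/5)/3

The OU SDE dX = -theta X dt + sigma dB admits the integrating factor exp(theta t): d(exp(theta t) X_t) = sigma exp(theta t) dB_t. Integrating from 0 to t:
  X_t = x_0 * exp(-theta t) + sigma * int_0^t exp(-theta (t-s)) dB_s.
The Itô integral has mean 0 and (by the Itô isometry) variance sigma^2 * int_0^t exp(-2 theta (t - s)) ds = sigma^2 * (1 - exp(-2 theta t)) / (2 theta).
With theta = 6/5, sigma = 8, x_0 = 1/3:
  E[X_t] = 1/3 * exp(-6/5 t) = exp(-6*t/5)/3
  Var(X_t) = (8)^2 * (1 - exp(-2*6/5 t)) / (2 * 6/5) = 80/3 - 80*exp(-12*t/5)/3.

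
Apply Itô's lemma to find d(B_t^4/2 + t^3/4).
d(B_t^4/2 + t^3/4) = (3*B_t^2 + 3*t^2/4) dt + (2*B_t^3) dB_t

Itô's formula for f(t, x): d f(t, B_t) = (f_t + (1/2) f_xx) dt + f_x dB_t. Compute partials of f(t, x) = t^3/4 + x^4/2:
  f_t(t,x)  = 3*t^2/4
  f_x(t,x)  = 2*x^3
  f_xx(t,x) = 6*x^2
Assemble drift = f_t + (1/2) f_xx = 3*t^2/4 + 3*x^2 and diffusion = f_x = 2*x^3. Substituting x = B_t:
  d(B_t^4/2 + t^3/4) = (3*B_t^2 + 3*t^2/4) dt + (2*B_t^3) dB_t.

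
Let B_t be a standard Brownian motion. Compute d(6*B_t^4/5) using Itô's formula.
d(6*B_t^4/5) = (36*B_t^2/5) dt + (24*B_t^3/5) dB_t

Itô's formula for f(B_t) gives d f(B_t) = f'(B_t) dB_t + (1/2) f''(B_t) dt. Compute derivatives of f(x) = 6*x^4/5:
  f'(x)  = 24*x^3/5
  f''(x) = 72*x^2/5
Substitute x = B_t and multiply the f'' term by 1/2:
  drift     = (1/2) * (72*x^2/5) evaluated at B_t = 36*B_t^2/5
  diffusion = (24*x^3/5) evaluated at B_t = 24*B_t^3/5
Therefore d(6*B_t^4/5) = (36*B_t^2/5) dt + (24*B_t^3/5) dB_t.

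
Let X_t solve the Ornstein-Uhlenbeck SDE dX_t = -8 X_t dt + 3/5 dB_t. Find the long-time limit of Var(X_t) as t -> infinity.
lim Var(X_t) = 9/400

The OU SDE dX = -theta X dt + sigma dB admits the integrating factor exp(theta t): d(exp(theta t) X_t) = sigma exp(theta t) dB_t. Integrating from 0 to t gives X_t = x_0 * exp(-theta t) + sigma * int_0^t exp(-theta (t-s)) dB_s for any initial x_0. The Itô integral has variance (by the Itô isometry) sigma^2 * int_0^t exp(-2 theta (t - s)) ds = sigma^2 * (1 - exp(-2 theta t)) / (2 theta), independent of x_0.
With theta = 8, sigma = 3/5:
  Var(X_t) = (3/5)^2 * (1 - exp(-2*8 t)) / (2 * 8) = 9/400 - 9*exp(-16*t)/400.
As t -> infinity, exp(-2*8 t) -> 0, so the stationary variance is sigma^2 / (2 theta) = 9/400.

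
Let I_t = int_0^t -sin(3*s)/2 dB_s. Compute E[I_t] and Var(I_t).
E[I_t] = 0; Var(I_t) = t/8 - sin(6*t)/48

The Itô integral of a deterministic integrand f(s) has mean 0 because each increment f(s) * (B_{s+ds} - B_s) has mean 0. By the Itô isometry:
  Var( int_0^t f(s) dB_s ) = E[ (int_0^t f(s) dB_s)^2 ] = int_0^t f(s)^2 ds.
Here f(s) = -sin(3*s)/2, so f(s)^2 = sin(3*s)^2/4. Integrate:
  int_0^t (sin(3*s)^2/4) ds = t/8 - sin(6*t)/48.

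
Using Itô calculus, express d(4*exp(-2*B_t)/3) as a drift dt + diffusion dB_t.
d(4*exp(-2*B_t)/3) = (8*exp(-2*B_t)/3) dt + (-8*exp(-2*B_t)/3) dB_t

Itô's formula for f(B_t) gives d f(B_t) = f'(B_t) dB_t + (1/2) f''(B_t) dt. Compute derivatives of f(x) = 4*exp(-2*x)/3:
  f'(x)  = -8*exp(-2*x)/3
  f''(x) = 16*exp(-2*x)/3
Substitute x = B_t and multiply the f'' term by 1/2:
  drift     = (1/2) * (16*exp(-2*x)/3) evaluated at B_t = 8*exp(-2*B_t)/3
  diffusion = (-8*exp(-2*x)/3) evaluated at B_t = -8*exp(-2*B_t)/3
Therefore d(4*exp(-2*B_t)/3) = (8*exp(-2*B_t)/3) dt + (-8*exp(-2*B_t)/3) dB_t.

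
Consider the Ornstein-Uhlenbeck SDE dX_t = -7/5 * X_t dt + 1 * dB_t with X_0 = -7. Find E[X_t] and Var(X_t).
E[X_t] = -7*exp(-7*t/5); Var(X_t) = 5/14 - 5*exp(-14*t/5)/14

The OU SDE dX = -theta X dt + sigma dB admits the integrating factor exp(theta t): d(exp(theta t) X_t) = sigma exp(theta t) dB_t. Integrating from 0 to t:
  X_t = x_0 * exp(-theta t) + sigma * int_0^t exp(-theta (t-s)) dB_s.
The Itô integral has mean 0 and (by the Itô isometry) variance sigma^2 * int_0^t exp(-2 theta (t - s)) ds = sigma^2 * (1 - exp(-2 theta t)) / (2 theta).
With theta = 7/5, sigma = 1, x_0 = -7:
  E[X_t] = -7 * exp(-7/5 t) = -7*exp(-7*t/5)
  Var(X_t) = (1)^2 * (1 - exp(-2*7/5 t)) / (2 * 7/5) = 5/14 - 5*exp(-14*t/5)/14.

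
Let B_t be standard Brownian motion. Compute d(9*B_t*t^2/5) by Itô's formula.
d(9*B_t*t^2/5) = (18*B_t*t/5) dt + (9*t^2/5) dB_t

Itô's formula for f(t, x): d f(t, B_t) = (f_t + (1/2) f_xx) dt + f_x dB_t. Compute partials of f(t, x) = 9*t^2*x/5:
  f_t(t,x)  = 18*t*x/5
  f_x(t,x)  = 9*t^2/5
  f_xx(t,x) = 0
Assemble drift = f_t + (1/2) f_xx = 18*t*x/5 and diffusion = f_x = 9*t^2/5. Substituting x = B_t:
  d(9*B_t*t^2/5) = (18*B_t*t/5) dt + (9*t^2/5) dB_t.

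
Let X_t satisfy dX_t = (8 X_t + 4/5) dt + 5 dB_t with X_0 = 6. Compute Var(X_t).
Var(X_t) = 25*exp(16*t)/16 - 25/16

The variance V(t) = Var(X_t) satisfies V'(t) = 2 a V(t) + c^2 with V(0) = 0 (drift coefficient is linear in X, diffusion is constant). With a = 8, c = 5, the solution is
  V(t) = (c^2 / (2 a)) * (exp(2 a t) - 1)
       = (5^2 / (2*8)) * (exp(16 t) - 1)
       = 25*exp(16*t)/16 - 25/16.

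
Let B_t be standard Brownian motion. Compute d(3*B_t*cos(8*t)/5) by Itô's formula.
d(3*B_t*cos(8*t)/5) = (-24*B_t*sin(8*t)/5) dt + (3*cos(8*t)/5) dB_t

Itô's formula for f(t, x): d f(t, B_t) = (f_t + (1/2) f_xx) dt + f_x dB_t. Compute partials of f(t, x) = 3*x*cos(8*t)/5:
  f_t(t,x)  = -24*x*sin(8*t)/5
  f_x(t,x)  = 3*cos(8*t)/5
  f_xx(t,x) = 0
Assemble drift = f_t + (1/2) f_xx = -24*x*sin(8*t)/5 and diffusion = f_x = 3*cos(8*t)/5. Substituting x = B_t:
  d(3*B_t*cos(8*t)/5) = (-24*B_t*sin(8*t)/5) dt + (3*cos(8*t)/5) dB_t.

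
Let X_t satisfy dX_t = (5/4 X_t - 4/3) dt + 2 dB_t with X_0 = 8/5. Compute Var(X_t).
Var(X_t) = 8*exp(5*t/2)/5 - 8/5

The variance V(t) = Var(X_t) satisfies V'(t) = 2 a V(t) + c^2 with V(0) = 0 (drift coefficient is linear in X, diffusion is constant). With a = 5/4, c = 2, the solution is
  V(t) = (c^2 / (2 a)) * (exp(2 a t) - 1)
       = (2^2 / (2*(5/4))) * (exp((5/2) t) - 1)
       = 8*exp(5*t/2)/5 - 8/5.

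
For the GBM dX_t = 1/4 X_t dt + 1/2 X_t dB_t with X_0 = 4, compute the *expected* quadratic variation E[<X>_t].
E[<X>_t] = 16*exp(3*t/4)/3 - 16/3

<X>_t = int_0^t ((1/2) * X_s)^2 ds. Taking expectation inside the integral: E[<X>_t] = (1/2)^2 * int_0^t E[X_s^2] ds. For GBM, E[X_s^2] = x_0^2 * exp((2 mu + sigma^2) s). Integrating:
  E[<X>_t] = (1/2)^2 * 4^2 * (exp((2*(1/4) + (1/2)^2) t) - 1) / (2*(1/4) + (1/2)^2)
           = (1/2)^2 * 4^2 * (exp((3/4) t) - 1) / (3/4) = 16*exp(3*t/4)/3 - 16/3.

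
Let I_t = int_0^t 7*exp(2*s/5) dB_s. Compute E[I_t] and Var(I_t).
E[I_t] = 0; Var(I_t) = 245*exp(4*t/5)/4 - 245/4

The Itô integral of a deterministic integrand f(s) has mean 0 because each increment f(s) * (B_{s+ds} - B_s) has mean 0. By the Itô isometry:
  Var( int_0^t f(s) dB_s ) = E[ (int_0^t f(s) dB_s)^2 ] = int_0^t f(s)^2 ds.
Here f(s) = 7*exp(2*s/5), so f(s)^2 = 49*exp(4*s/5). Integrate:
  int_0^t (49*exp(4*s/5)) ds = 245*exp(4*t/5)/4 - 245/4.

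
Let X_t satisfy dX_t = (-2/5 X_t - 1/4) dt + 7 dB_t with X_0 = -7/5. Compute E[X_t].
E[X_t] = -5/8 - 31*exp(-2*t/5)/40

Taking expectations and using E[dB_t] = 0, the mean m(t) = E[X_t] satisfies the ODE m'(t) = a m(t) + b with m(0) = x_0. With a = -2/5, b = -1/4, x_0 = -7/5, the solution is
  m(t) = x_0 * exp(a t) + (b/a) * (exp(a t) - 1)
       = (-7/5) * exp((-2/5) t) + ((-1/4)/(-2/5)) * (exp((-2/5) t) - 1)
       = -5/8 - 31*exp(-2*t/5)/40.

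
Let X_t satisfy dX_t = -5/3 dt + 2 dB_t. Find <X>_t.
<X>_t = 4*t

For an Itô process dX_t = a(t) dt + b(t) dB_t, the quadratic variation is <X>_t = int_0^t b(s)^2 ds (the drift term does not contribute). Here b(s) = 2, so
  b(s)^2 = 4.
Integrating from 0 to t:
  <X>_t = int_0^t (4) ds = 4*t.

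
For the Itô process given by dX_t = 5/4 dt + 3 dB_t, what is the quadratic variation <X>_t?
<X>_t = 9*t

For an Itô process dX_t = a(t) dt + b(t) dB_t, the quadratic variation is <X>_t = int_0^t b(s)^2 ds (the drift term does not contribute). Here b(s) = 3, so
  b(s)^2 = 9.
Integrating from 0 to t:
  <X>_t = int_0^t (9) ds = 9*t.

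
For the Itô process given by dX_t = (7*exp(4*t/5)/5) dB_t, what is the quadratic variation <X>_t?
<X>_t = 49*exp(8*t/5)/40 - 49/40

For an Itô process dX_t = a(t) dt + b(t) dB_t, the quadratic variation is <X>_t = int_0^t b(s)^2 ds (the drift term does not contribute). Here b(s) = 7*exp(4*s/5)/5, so
  b(s)^2 = 49*exp(8*s/5)/25.
Integrating from 0 to t:
  <X>_t = int_0^t (49*exp(8*s/5)/25) ds = 49*exp(8*t/5)/40 - 49/40.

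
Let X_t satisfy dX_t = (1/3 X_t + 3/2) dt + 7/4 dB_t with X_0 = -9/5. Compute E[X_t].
E[X_t] = 27*exp(t/3)/10 - 9/2

Taking expectations and using E[dB_t] = 0, the mean m(t) = E[X_t] satisfies the ODE m'(t) = a m(t) + b with m(0) = x_0. With a = 1/3, b = 3/2, x_0 = -9/5, the solution is
  m(t) = x_0 * exp(a t) + (b/a) * (exp(a t) - 1)
       = (-9/5) * exp((1/3) t) + ((3/2)/(1/3)) * (exp((1/3) t) - 1)
       = 27*exp(t/3)/10 - 9/2.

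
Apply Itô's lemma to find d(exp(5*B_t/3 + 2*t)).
d(exp(5*B_t/3 + 2*t)) = (61*exp(5*B_t/3 + 2*t)/18) dt + (5*exp(5*B_t/3 + 2*t)/3) dB_t

Itô's formula for f(t, x): d f(t, B_t) = (f_t + (1/2) f_xx) dt + f_x dB_t. Compute partials of f(t, x) = exp(2*t + 5*x/3):
  f_t(t,x)  = 2*exp(2*t + 5*x/3)
  f_x(t,x)  = 5*exp(2*t + 5*x/3)/3
  f_xx(t,x) = 25*exp(2*t + 5*x/3)/9
Assemble drift = f_t + (1/2) f_xx = 61*exp(2*t + 5*x/3)/18 and diffusion = f_x = 5*exp(2*t + 5*x/3)/3. Substituting x = B_t:
  d(exp(5*B_t/3 + 2*t)) = (61*exp(5*B_t/3 + 2*t)/18) dt + (5*exp(5*B_t/3 + 2*t)/3) dB_t.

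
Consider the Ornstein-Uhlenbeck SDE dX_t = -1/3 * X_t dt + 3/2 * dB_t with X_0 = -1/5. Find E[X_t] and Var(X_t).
E[X_t] = -exp(-t/3)/5; Var(X_t) = 27/8 - 27*exp(-2*t/3)/8

The OU SDE dX = -theta X dt + sigma dB admits the integrating factor exp(theta t): d(exp(theta t) X_t) = sigma exp(theta t) dB_t. Integrating from 0 to t:
  X_t = x_0 * exp(-theta t) + sigma * int_0^t exp(-theta (t-s)) dB_s.
The Itô integral has mean 0 and (by the Itô isometry) variance sigma^2 * int_0^t exp(-2 theta (t - s)) ds = sigma^2 * (1 - exp(-2 theta t)) / (2 theta).
With theta = 1/3, sigma = 3/2, x_0 = -1/5:
  E[X_t] = -1/5 * exp(-1/3 t) = -exp(-t/3)/5
  Var(X_t) = (3/2)^2 * (1 - exp(-2*1/3 t)) / (2 * 1/3) = 27/8 - 27*exp(-2*t/3)/8.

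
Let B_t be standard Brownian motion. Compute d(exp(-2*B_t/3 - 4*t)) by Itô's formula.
d(exp(-2*B_t/3 - 4*t)) = (-34*exp(-2*B_t/3 - 4*t)/9) dt + (-2*exp(-2*B_t/3 - 4*t)/3) dB_t

Itô's formula for f(t, x): d f(t, B_t) = (f_t + (1/2) f_xx) dt + f_x dB_t. Compute partials of f(t, x) = exp(-4*t - 2*x/3):
  f_t(t,x)  = -4*exp(-4*t - 2*x/3)
  f_x(t,x)  = -2*exp(-4*t - 2*x/3)/3
  f_xx(t,x) = 4*exp(-4*t - 2*x/3)/9
Assemble drift = f_t + (1/2) f_xx = -34*exp(-4*t - 2*x/3)/9 and diffusion = f_x = -2*exp(-4*t - 2*x/3)/3. Substituting x = B_t:
  d(exp(-2*B_t/3 - 4*t)) = (-34*exp(-2*B_t/3 - 4*t)/9) dt + (-2*exp(-2*B_t/3 - 4*t)/3) dB_t.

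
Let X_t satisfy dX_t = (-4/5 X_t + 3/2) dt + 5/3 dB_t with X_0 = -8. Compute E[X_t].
E[X_t] = 15/8 - 79*exp(-4*t/5)/8

Taking expectations and using E[dB_t] = 0, the mean m(t) = E[X_t] satisfies the ODE m'(t) = a m(t) + b with m(0) = x_0. With a = -4/5, b = 3/2, x_0 = -8, the solution is
  m(t) = x_0 * exp(a t) + (b/a) * (exp(a t) - 1)
       = (-8) * exp((-4/5) t) + ((3/2)/(-4/5)) * (exp((-4/5) t) - 1)
       = 15/8 - 79*exp(-4*t/5)/8.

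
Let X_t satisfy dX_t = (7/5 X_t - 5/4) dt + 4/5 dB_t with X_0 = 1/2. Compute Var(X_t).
Var(X_t) = 8*exp(14*t/5)/35 - 8/35

The variance V(t) = Var(X_t) satisfies V'(t) = 2 a V(t) + c^2 with V(0) = 0 (drift coefficient is linear in X, diffusion is constant). With a = 7/5, c = 4/5, the solution is
  V(t) = (c^2 / (2 a)) * (exp(2 a t) - 1)
       = ((4/5)^2 / (2*(7/5))) * (exp((14/5) t) - 1)
       = 8*exp(14*t/5)/35 - 8/35.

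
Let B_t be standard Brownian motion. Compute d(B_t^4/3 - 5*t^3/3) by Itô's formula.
d(B_t^4/3 - 5*t^3/3) = (2*B_t^2 - 5*t^2) dt + (4*B_t^3/3) dB_t

Itô's formula for f(t, x): d f(t, B_t) = (f_t + (1/2) f_xx) dt + f_x dB_t. Compute partials of f(t, x) = -5*t^3/3 + x^4/3:
  f_t(t,x)  = -5*t^2
  f_x(t,x)  = 4*x^3/3
  f_xx(t,x) = 4*x^2
Assemble drift = f_t + (1/2) f_xx = -5*t^2 + 2*x^2 and diffusion = f_x = 4*x^3/3. Substituting x = B_t:
  d(B_t^4/3 - 5*t^3/3) = (2*B_t^2 - 5*t^2) dt + (4*B_t^3/3) dB_t.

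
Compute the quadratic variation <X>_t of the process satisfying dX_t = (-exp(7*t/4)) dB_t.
<X>_t = 2*exp(7*t/2)/7 - 2/7

For an Itô process dX_t = a(t) dt + b(t) dB_t, the quadratic variation is <X>_t = int_0^t b(s)^2 ds (the drift term does not contribute). Here b(s) = -exp(7*s/4), so
  b(s)^2 = exp(7*s/2).
Integrating from 0 to t:
  <X>_t = int_0^t (exp(7*s/2)) ds = 2*exp(7*t/2)/7 - 2/7.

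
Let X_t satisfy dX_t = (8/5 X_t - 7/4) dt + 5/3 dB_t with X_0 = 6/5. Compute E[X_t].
E[X_t] = 17*exp(8*t/5)/160 + 35/32

Taking expectations and using E[dB_t] = 0, the mean m(t) = E[X_t] satisfies the ODE m'(t) = a m(t) + b with m(0) = x_0. With a = 8/5, b = -7/4, x_0 = 6/5, the solution is
  m(t) = x_0 * exp(a t) + (b/a) * (exp(a t) - 1)
       = (6/5) * exp((8/5) t) + ((-7/4)/(8/5)) * (exp((8/5) t) - 1)
       = 17*exp(8*t/5)/160 + 35/32.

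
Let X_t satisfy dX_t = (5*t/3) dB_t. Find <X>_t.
<X>_t = 25*t^3/27

For an Itô process dX_t = a(t) dt + b(t) dB_t, the quadratic variation is <X>_t = int_0^t b(s)^2 ds (the drift term does not contribute). Here b(s) = 5*s/3, so
  b(s)^2 = 25*s^2/9.
Integrating from 0 to t:
  <X>_t = int_0^t (25*s^2/9) ds = 25*t^3/27.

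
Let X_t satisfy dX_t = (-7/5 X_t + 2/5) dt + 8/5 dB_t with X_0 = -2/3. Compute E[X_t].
E[X_t] = 2/7 - 20*exp(-7*t/5)/21

Taking expectations and using E[dB_t] = 0, the mean m(t) = E[X_t] satisfies the ODE m'(t) = a m(t) + b with m(0) = x_0. With a = -7/5, b = 2/5, x_0 = -2/3, the solution is
  m(t) = x_0 * exp(a t) + (b/a) * (exp(a t) - 1)
       = (-2/3) * exp((-7/5) t) + ((2/5)/(-7/5)) * (exp((-7/5) t) - 1)
       = 2/7 - 20*exp(-7*t/5)/21.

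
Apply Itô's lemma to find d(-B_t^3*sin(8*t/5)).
d(-B_t^3*sin(8*t/5)) = (B_t*(-8*B_t^2*cos(8*t/5) - 15*sin(8*t/5))/5) dt + (-3*B_t^2*sin(8*t/5)) dB_t

Itô's formula for f(t, x): d f(t, B_t) = (f_t + (1/2) f_xx) dt + f_x dB_t. Compute partials of f(t, x) = -x^3*sin(8*t/5):
  f_t(t,x)  = -8*x^3*cos(8*t/5)/5
  f_x(t,x)  = -3*x^2*sin(8*t/5)
  f_xx(t,x) = -6*x*sin(8*t/5)
Assemble drift = f_t + (1/2) f_xx = x*(-8*x^2*cos(8*t/5) - 15*sin(8*t/5))/5 and diffusion = f_x = -3*x^2*sin(8*t/5). Substituting x = B_t:
  d(-B_t^3*sin(8*t/5)) = (B_t*(-8*B_t^2*cos(8*t/5) - 15*sin(8*t/5))/5) dt + (-3*B_t^2*sin(8*t/5)) dB_t.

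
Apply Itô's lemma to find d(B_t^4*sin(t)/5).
d(B_t^4*sin(t)/5) = (B_t^2*(B_t^2*cos(t) + 6*sin(t))/5) dt + (4*B_t^3*sin(t)/5) dB_t

Itô's formula for f(t, x): d f(t, B_t) = (f_t + (1/2) f_xx) dt + f_x dB_t. Compute partials of f(t, x) = x^4*sin(t)/5:
  f_t(t,x)  = x^4*cos(t)/5
  f_x(t,x)  = 4*x^3*sin(t)/5
  f_xx(t,x) = 12*x^2*sin(t)/5
Assemble drift = f_t + (1/2) f_xx = x^2*(x^2*cos(t) + 6*sin(t))/5 and diffusion = f_x = 4*x^3*sin(t)/5. Substituting x = B_t:
  d(B_t^4*sin(t)/5) = (B_t^2*(B_t^2*cos(t) + 6*sin(t))/5) dt + (4*B_t^3*sin(t)/5) dB_t.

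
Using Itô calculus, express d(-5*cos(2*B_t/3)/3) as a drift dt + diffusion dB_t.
d(-5*cos(2*B_t/3)/3) = (10*cos(2*B_t/3)/27) dt + (10*sin(2*B_t/3)/9) dB_t

Itô's formula for f(B_t) gives d f(B_t) = f'(B_t) dB_t + (1/2) f''(B_t) dt. Compute derivatives of f(x) = -5*cos(2*x/3)/3:
  f'(x)  = 10*sin(2*x/3)/9
  f''(x) = 20*cos(2*x/3)/27
Substitute x = B_t and multiply the f'' term by 1/2:
  drift     = (1/2) * (20*cos(2*x/3)/27) evaluated at B_t = 10*cos(2*B_t/3)/27
  diffusion = (10*sin(2*x/3)/9) evaluated at B_t = 10*sin(2*B_t/3)/9
Therefore d(-5*cos(2*B_t/3)/3) = (10*cos(2*B_t/3)/27) dt + (10*sin(2*B_t/3)/9) dB_t.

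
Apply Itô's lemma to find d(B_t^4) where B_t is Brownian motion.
d(B_t^4) = (6*B_t^2) dt + (4*B_t^3) dB_t

Itô's formula for f(B_t) gives d f(B_t) = f'(B_t) dB_t + (1/2) f''(B_t) dt. Compute derivatives of f(x) = x^4:
  f'(x)  = 4*x^3
  f''(x) = 12*x^2
Substitute x = B_t and multiply the f'' term by 1/2:
  drift     = (1/2) * (12*x^2) evaluated at B_t = 6*B_t^2
  diffusion = (4*x^3) evaluated at B_t = 4*B_t^3
Therefore d(B_t^4) = (6*B_t^2) dt + (4*B_t^3) dB_t.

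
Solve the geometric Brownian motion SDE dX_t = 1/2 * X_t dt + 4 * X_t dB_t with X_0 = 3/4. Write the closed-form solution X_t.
X_t = 3/4 * exp((-15/2) * t + (4) * B_t)

For GBM dX = mu X dt + sigma X dB with X_0 = x_0, apply Itô to Y = log X: dY = (mu - sigma^2/2) dt + sigma dB, so Y_t = log(x_0) + (mu - sigma^2/2) t + sigma B_t and hence X_t = x_0 * exp((mu - sigma^2/2) t + sigma B_t).
With mu = 1/2, sigma = 4, x_0 = 3/4, this gives:
  X_t = 3/4 * exp((-15/2) * t + (4) * B_t).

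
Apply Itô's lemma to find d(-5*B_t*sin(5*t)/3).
d(-5*B_t*sin(5*t)/3) = (-25*B_t*cos(5*t)/3) dt + (-5*sin(5*t)/3) dB_t

Itô's formula for f(t, x): d f(t, B_t) = (f_t + (1/2) f_xx) dt + f_x dB_t. Compute partials of f(t, x) = -5*x*sin(5*t)/3:
  f_t(t,x)  = -25*x*cos(5*t)/3
  f_x(t,x)  = -5*sin(5*t)/3
  f_xx(t,x) = 0
Assemble drift = f_t + (1/2) f_xx = -25*x*cos(5*t)/3 and diffusion = f_x = -5*sin(5*t)/3. Substituting x = B_t:
  d(-5*B_t*sin(5*t)/3) = (-25*B_t*cos(5*t)/3) dt + (-5*sin(5*t)/3) dB_t.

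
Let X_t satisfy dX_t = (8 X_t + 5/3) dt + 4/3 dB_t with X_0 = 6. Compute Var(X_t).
Var(X_t) = exp(16*t)/9 - 1/9

The variance V(t) = Var(X_t) satisfies V'(t) = 2 a V(t) + c^2 with V(0) = 0 (drift coefficient is linear in X, diffusion is constant). With a = 8, c = 4/3, the solution is
  V(t) = (c^2 / (2 a)) * (exp(2 a t) - 1)
       = ((4/3)^2 / (2*8)) * (exp(16 t) - 1)
       = exp(16*t)/9 - 1/9.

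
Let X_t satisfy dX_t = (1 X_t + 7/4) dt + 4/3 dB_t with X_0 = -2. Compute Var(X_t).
Var(X_t) = 8*exp(2*t)/9 - 8/9

The variance V(t) = Var(X_t) satisfies V'(t) = 2 a V(t) + c^2 with V(0) = 0 (drift coefficient is linear in X, diffusion is constant). With a = 1, c = 4/3, the solution is
  V(t) = (c^2 / (2 a)) * (exp(2 a t) - 1)
       = ((4/3)^2 / (2*1)) * (exp(2 t) - 1)
       = 8*exp(2*t)/9 - 8/9.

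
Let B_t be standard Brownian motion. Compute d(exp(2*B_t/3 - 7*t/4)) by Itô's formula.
d(exp(2*B_t/3 - 7*t/4)) = (-55*exp(2*B_t/3 - 7*t/4)/36) dt + (2*exp(2*B_t/3 - 7*t/4)/3) dB_t

Itô's formula for f(t, x): d f(t, B_t) = (f_t + (1/2) f_xx) dt + f_x dB_t. Compute partials of f(t, x) = exp(-7*t/4 + 2*x/3):
  f_t(t,x)  = -7*exp(-7*t/4 + 2*x/3)/4
  f_x(t,x)  = 2*exp(-7*t/4 + 2*x/3)/3
  f_xx(t,x) = 4*exp(-7*t/4 + 2*x/3)/9
Assemble drift = f_t + (1/2) f_xx = -55*exp(-7*t/4 + 2*x/3)/36 and diffusion = f_x = 2*exp(-7*t/4 + 2*x/3)/3. Substituting x = B_t:
  d(exp(2*B_t/3 - 7*t/4)) = (-55*exp(2*B_t/3 - 7*t/4)/36) dt + (2*exp(2*B_t/3 - 7*t/4)/3) dB_t.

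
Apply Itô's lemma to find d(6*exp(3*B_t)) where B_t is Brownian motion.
d(6*exp(3*B_t)) = (27*exp(3*B_t)) dt + (18*exp(3*B_t)) dB_t

Itô's formula for f(B_t) gives d f(B_t) = f'(B_t) dB_t + (1/2) f''(B_t) dt. Compute derivatives of f(x) = 6*exp(3*x):
  f'(x)  = 18*exp(3*x)
  f''(x) = 54*exp(3*x)
Substitute x = B_t and multiply the f'' term by 1/2:
  drift     = (1/2) * (54*exp(3*x)) evaluated at B_t = 27*exp(3*B_t)
  diffusion = (18*exp(3*x)) evaluated at B_t = 18*exp(3*B_t)
Therefore d(6*exp(3*B_t)) = (27*exp(3*B_t)) dt + (18*exp(3*B_t)) dB_t.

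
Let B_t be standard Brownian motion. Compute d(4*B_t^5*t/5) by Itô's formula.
d(4*B_t^5*t/5) = (4*B_t^3*(B_t^2 + 10*t)/5) dt + (4*B_t^4*t) dB_t

Itô's formula for f(t, x): d f(t, B_t) = (f_t + (1/2) f_xx) dt + f_x dB_t. Compute partials of f(t, x) = 4*t*x^5/5:
  f_t(t,x)  = 4*x^5/5
  f_x(t,x)  = 4*t*x^4
  f_xx(t,x) = 16*t*x^3
Assemble drift = f_t + (1/2) f_xx = 4*x^3*(10*t + x^2)/5 and diffusion = f_x = 4*t*x^4. Substituting x = B_t:
  d(4*B_t^5*t/5) = (4*B_t^3*(B_t^2 + 10*t)/5) dt + (4*B_t^4*t) dB_t.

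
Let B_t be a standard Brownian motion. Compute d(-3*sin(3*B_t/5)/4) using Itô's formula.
d(-3*sin(3*B_t/5)/4) = (27*sin(3*B_t/5)/200) dt + (-9*cos(3*B_t/5)/20) dB_t

Itô's formula for f(B_t) gives d f(B_t) = f'(B_t) dB_t + (1/2) f''(B_t) dt. Compute derivatives of f(x) = -3*sin(3*x/5)/4:
  f'(x)  = -9*cos(3*x/5)/20
  f''(x) = 27*sin(3*x/5)/100
Substitute x = B_t and multiply the f'' term by 1/2:
  drift     = (1/2) * (27*sin(3*x/5)/100) evaluated at B_t = 27*sin(3*B_t/5)/200
  diffusion = (-9*cos(3*x/5)/20) evaluated at B_t = -9*cos(3*B_t/5)/20
Therefore d(-3*sin(3*B_t/5)/4) = (27*sin(3*B_t/5)/200) dt + (-9*cos(3*B_t/5)/20) dB_t.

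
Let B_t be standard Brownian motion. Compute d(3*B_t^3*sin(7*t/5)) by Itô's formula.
d(3*B_t^3*sin(7*t/5)) = (21*B_t^3*cos(7*t/5)/5 + 9*B_t*sin(7*t/5)) dt + (9*B_t^2*sin(7*t/5)) dB_t

Itô's formula for f(t, x): d f(t, B_t) = (f_t + (1/2) f_xx) dt + f_x dB_t. Compute partials of f(t, x) = 3*x^3*sin(7*t/5):
  f_t(t,x)  = 21*x^3*cos(7*t/5)/5
  f_x(t,x)  = 9*x^2*sin(7*t/5)
  f_xx(t,x) = 18*x*sin(7*t/5)
Assemble drift = f_t + (1/2) f_xx = 21*x^3*cos(7*t/5)/5 + 9*x*sin(7*t/5) and diffusion = f_x = 9*x^2*sin(7*t/5). Substituting x = B_t:
  d(3*B_t^3*sin(7*t/5)) = (21*B_t^3*cos(7*t/5)/5 + 9*B_t*sin(7*t/5)) dt + (9*B_t^2*sin(7*t/5)) dB_t.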